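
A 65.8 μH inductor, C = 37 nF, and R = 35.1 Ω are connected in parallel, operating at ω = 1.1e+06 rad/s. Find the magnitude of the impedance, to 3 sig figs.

X_L = ωL = 72.4 Ω
X_C = 1/(ωC) = 24.6 Ω
Parallel: admittances add. Y = 1/R + 1/(jωL) + jωC
Y = (0.0285 + j0.0269) S
|Y| = 0.0392 S → |Z| = 1/|Y| = 25.5 Ω, ∠Z = −∠Y = -43.3°

25.5 Ω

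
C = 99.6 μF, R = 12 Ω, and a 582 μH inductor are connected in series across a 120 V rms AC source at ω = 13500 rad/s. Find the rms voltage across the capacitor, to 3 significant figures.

X_L = ωL = 7.86 Ω
X_C = 1/(ωC) = 0.744 Ω
Net reactance X = X_L − X_C = 7.11 Ω
Z = 12.0 + j7.11 Ω
|Z| = √(12.0² + 7.11²) = 13.9 Ω
I = V/|Z| = 8.60 A
V_C = I·|Z_C| = 8.60 × 0.744 = 6.40 V

6.40 V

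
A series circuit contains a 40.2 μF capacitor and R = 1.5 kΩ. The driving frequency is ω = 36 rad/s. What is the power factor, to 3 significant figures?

X_C = 1/(ωC) = 691 Ω
Z = 1500 − j691 Ω
|Z| = √(1500² + 691²) = 1650 Ω
∠Z = arctan(-691/1500) = -24.7°
cos φ = cos(-24.7°) = 0.908

0.908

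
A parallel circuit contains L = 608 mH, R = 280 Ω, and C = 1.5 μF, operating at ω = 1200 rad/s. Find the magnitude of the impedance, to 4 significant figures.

X_L = ωL = 729.6 Ω
X_C = 1/(ωC) = 555.6 Ω
Parallel: admittances add. Y = 1/R + 1/(jωL) + jωC
Y = (0.003571 + j0.0004294) S
|Y| = 0.003597 S → |Z| = 1/|Y| = 278.0 Ω, ∠Z = −∠Y = -6.856°

278.0 Ω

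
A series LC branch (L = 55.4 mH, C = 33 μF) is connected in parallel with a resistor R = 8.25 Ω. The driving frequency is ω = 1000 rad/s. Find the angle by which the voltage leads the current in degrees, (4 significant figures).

18.20°

X_L = ωL = 55.40 Ω
X_C = 1/(ωC) = 30.30 Ω
Branch 1: Z₁ = R = 8.250 Ω
Branch 2 (series LC): Z₂ = j(X_L − X_C) = j25.10 Ω
Parallel: Z = Z₁Z₂/(Z₁+Z₂), |Z| = 7.837 Ω, ∠Z = 18.20°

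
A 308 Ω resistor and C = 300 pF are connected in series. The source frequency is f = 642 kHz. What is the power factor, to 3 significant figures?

ω = 2πf = 4.034e+06 rad/s
X_C = 1/(ωC) = 826 Ω
Z = 308 − j826 Ω
|Z| = √(308² + 826²) = 882 Ω
∠Z = arctan(-826/308) = -69.6°
cos φ = cos(-69.6°) = 0.349

0.349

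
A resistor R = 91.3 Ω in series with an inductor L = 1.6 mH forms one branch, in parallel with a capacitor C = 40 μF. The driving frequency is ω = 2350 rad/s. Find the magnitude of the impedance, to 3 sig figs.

X_L = ωL = 3.76 Ω
X_C = 1/(ωC) = 10.6 Ω
Branch 1 (R+jX_L): Z₁ = 91.3 + j3.76 Ω, |Z₁| = 91.4 Ω
Branch 2 (−jX_C): Z₂ = −j10.6 Ω
Parallel: Z = Z₁Z₂/(Z₁+Z₂), |Z| = 10.6 Ω, ∠Z = -83.3°

10.6 Ω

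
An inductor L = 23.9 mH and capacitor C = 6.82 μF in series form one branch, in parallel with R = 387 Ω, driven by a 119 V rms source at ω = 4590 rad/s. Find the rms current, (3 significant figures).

1.56 A

X_L = ωL = 110 Ω
X_C = 1/(ωC) = 31.9 Ω
Branch 1: Z₁ = R = 387 Ω
Branch 2 (series LC): Z₂ = j(X_L − X_C) = j77.8 Ω
Parallel: Z = Z₁Z₂/(Z₁+Z₂), |Z| = 76.2 Ω, ∠Z = 78.6°
I = V/|Z| = 119/76.2 = 1.56 A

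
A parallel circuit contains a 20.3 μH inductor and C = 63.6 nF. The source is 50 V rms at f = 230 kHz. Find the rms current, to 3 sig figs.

ω = 2πf = 1.445e+06 rad/s
X_L = ωL = 29.3 Ω
X_C = 1/(ωC) = 10.9 Ω
Parallel: admittances add. Y = 1/(jωL) + jωC
Y = (0 + j0.0578) S
|Y| = 0.0578 S → |Z| = 1/|Y| = 17.3 Ω, ∠Z = −∠Y = -90.0°
I = V/|Z| = 50/17.3 = 2.89 A

2.89 A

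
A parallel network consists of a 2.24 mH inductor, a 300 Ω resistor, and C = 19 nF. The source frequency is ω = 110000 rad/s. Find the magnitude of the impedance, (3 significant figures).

258 Ω

X_L = ωL = 246 Ω
X_C = 1/(ωC) = 478 Ω
Parallel: admittances add. Y = 1/R + 1/(jωL) + jωC
Y = (0.00333 − j0.00197) S
|Y| = 0.00387 S → |Z| = 1/|Y| = 258 Ω, ∠Z = −∠Y = 30.6°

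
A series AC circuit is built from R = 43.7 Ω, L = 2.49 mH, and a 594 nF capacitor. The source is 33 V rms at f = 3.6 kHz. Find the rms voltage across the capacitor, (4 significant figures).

ω = 2πf = 22620 rad/s
X_L = ωL = 56.32 Ω
X_C = 1/(ωC) = 74.43 Ω
Net reactance X = X_L − X_C = -18.10 Ω
Z = 43.70 − j18.10 Ω
|Z| = √(43.70² + 18.10²) = 47.30 Ω
I = V/|Z| = 697.6 mA
V_C = I·|Z_C| = 0.6976 × 74.43 = 51.92 V

51.92 V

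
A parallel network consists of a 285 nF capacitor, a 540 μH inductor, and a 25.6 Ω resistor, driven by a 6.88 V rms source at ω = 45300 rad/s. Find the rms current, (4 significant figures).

X_L = ωL = 24.46 Ω
X_C = 1/(ωC) = 77.46 Ω
Parallel: admittances add. Y = 1/R + 1/(jωL) + jωC
Y = (0.03906 − j0.02797) S
|Y| = 0.04804 S → |Z| = 1/|Y| = 20.81 Ω, ∠Z = −∠Y = 35.60°
I = V/|Z| = 6.88/20.81 = 330.5 mA

330.5 mA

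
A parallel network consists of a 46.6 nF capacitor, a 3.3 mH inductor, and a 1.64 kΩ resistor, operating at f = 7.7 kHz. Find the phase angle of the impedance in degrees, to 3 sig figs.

ω = 2πf = 48380 rad/s
X_L = ωL = 160 Ω
X_C = 1/(ωC) = 444 Ω
Parallel: admittances add. Y = 1/R + 1/(jωL) + jωC
Y = (0.000610 − j0.00401) S
|Y| = 0.00406 S → |Z| = 1/|Y| = 247 Ω, ∠Z = −∠Y = 81.4°

81.4°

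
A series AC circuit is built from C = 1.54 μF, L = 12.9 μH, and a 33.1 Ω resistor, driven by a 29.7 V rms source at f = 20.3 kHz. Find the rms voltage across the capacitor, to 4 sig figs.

4.544 V

ω = 2πf = 127500 rad/s
X_L = ωL = 1.645 Ω
X_C = 1/(ωC) = 5.091 Ω
Net reactance X = X_L − X_C = -3.446 Ω
Z = 33.10 − j3.446 Ω
|Z| = √(33.10² + 3.446²) = 33.28 Ω
I = V/|Z| = 892.5 mA
V_C = I·|Z_C| = 0.8925 × 5.091 = 4.544 V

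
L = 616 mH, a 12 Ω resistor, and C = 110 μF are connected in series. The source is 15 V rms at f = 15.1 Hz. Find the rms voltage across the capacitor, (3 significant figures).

36.6 V

ω = 2πf = 94.88 rad/s
X_L = ωL = 58.4 Ω
X_C = 1/(ωC) = 95.8 Ω
Net reactance X = X_L − X_C = -37.4 Ω
Z = 12.0 − j37.4 Ω
|Z| = √(12.0² + 37.4²) = 39.3 Ω
I = V/|Z| = 382 mA
V_C = I·|Z_C| = 0.382 × 95.8 = 36.6 V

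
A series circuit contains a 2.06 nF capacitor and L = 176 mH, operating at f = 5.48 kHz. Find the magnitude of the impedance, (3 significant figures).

ω = 2πf = 34430 rad/s
X_L = ωL = 6060 Ω
X_C = 1/(ωC) = 14100 Ω
Net reactance X = X_L − X_C = -8040 Ω
Z = − j8040 Ω
|Z| = √(0² + 8040²) = 8040 Ω

8040 Ω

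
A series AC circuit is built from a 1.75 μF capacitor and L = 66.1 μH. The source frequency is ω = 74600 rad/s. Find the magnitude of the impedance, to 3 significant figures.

X_L = ωL = 4.93 Ω
X_C = 1/(ωC) = 7.66 Ω
Net reactance X = X_L − X_C = -2.73 Ω
Z = − j2.73 Ω
|Z| = √(0² + 2.73²) = 2.73 Ω

2.73 Ω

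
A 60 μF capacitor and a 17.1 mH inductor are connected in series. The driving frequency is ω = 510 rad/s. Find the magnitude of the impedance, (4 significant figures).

23.96 Ω

X_L = ωL = 8.721 Ω
X_C = 1/(ωC) = 32.68 Ω
Net reactance X = X_L − X_C = -23.96 Ω
Z = − j23.96 Ω
|Z| = √(0² + 23.96²) = 23.96 Ω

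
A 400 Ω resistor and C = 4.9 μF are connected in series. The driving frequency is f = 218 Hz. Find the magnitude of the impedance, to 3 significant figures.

ω = 2πf = 1370 rad/s
X_C = 1/(ωC) = 149 Ω
Z = 400 − j149 Ω
|Z| = √(400² + 149²) = 427 Ω

427 Ω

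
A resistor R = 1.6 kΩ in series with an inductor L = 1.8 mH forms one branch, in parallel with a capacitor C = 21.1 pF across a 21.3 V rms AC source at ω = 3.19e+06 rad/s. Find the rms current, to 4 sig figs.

2.226 mA

X_L = ωL = 5742 Ω
X_C = 1/(ωC) = 14860 Ω
Branch 1 (R+jX_L): Z₁ = 1600 + j5742 Ω, |Z₁| = 5961 Ω
Branch 2 (−jX_C): Z₂ = −j14860 Ω
Parallel: Z = Z₁Z₂/(Z₁+Z₂), |Z| = 9569 Ω, ∠Z = 64.47°
I = V/|Z| = 21.3/9569 = 2.226 mA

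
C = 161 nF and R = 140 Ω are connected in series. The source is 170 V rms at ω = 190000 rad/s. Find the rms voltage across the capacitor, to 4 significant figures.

38.66 V

X_C = 1/(ωC) = 32.69 Ω
Z = 140.0 − j32.69 Ω
|Z| = √(140.0² + 32.69²) = 143.8 Ω
I = V/|Z| = 1.182 A
V_C = I·|Z_C| = 1.182 × 32.69 = 38.66 V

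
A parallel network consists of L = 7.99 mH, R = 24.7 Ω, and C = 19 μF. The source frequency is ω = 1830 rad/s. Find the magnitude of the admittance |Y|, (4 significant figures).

52.63 mS

X_L = ωL = 14.62 Ω
X_C = 1/(ωC) = 28.76 Ω
Parallel: admittances add. Y = 1/R + 1/(jωL) + jωC
Y = (0.04049 − j0.03362) S
|Y| = 0.05263 S → |Z| = 1/|Y| = 19.00 Ω, ∠Z = −∠Y = 39.71°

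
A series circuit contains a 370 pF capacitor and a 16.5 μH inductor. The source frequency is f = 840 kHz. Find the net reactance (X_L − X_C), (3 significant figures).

ω = 2πf = 5.278e+06 rad/s
X_L = ωL = 87.1 Ω
X_C = 1/(ωC) = 512 Ω
X = 87.1 − 512 = -425 Ω

-425 Ω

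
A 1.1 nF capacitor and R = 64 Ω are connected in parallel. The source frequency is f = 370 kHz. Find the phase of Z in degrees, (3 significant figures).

ω = 2πf = 2.325e+06 rad/s
X_C = 1/(ωC) = 391 Ω
Parallel: admittances add. Y = 1/R + jωC
Y = (0.0156 + j0.00256) S
|Y| = 0.0158 S → |Z| = 1/|Y| = 63.2 Ω, ∠Z = −∠Y = -9.29°

-9.29°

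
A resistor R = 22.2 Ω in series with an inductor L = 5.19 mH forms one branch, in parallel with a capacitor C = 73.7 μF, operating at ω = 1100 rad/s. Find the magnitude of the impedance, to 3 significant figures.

X_L = ωL = 5.71 Ω
X_C = 1/(ωC) = 12.3 Ω
Branch 1 (R+jX_L): Z₁ = 22.2 + j5.71 Ω, |Z₁| = 22.9 Ω
Branch 2 (−jX_C): Z₂ = −j12.3 Ω
Parallel: Z = Z₁Z₂/(Z₁+Z₂), |Z| = 12.2 Ω, ∠Z = -59.0°

12.2 Ω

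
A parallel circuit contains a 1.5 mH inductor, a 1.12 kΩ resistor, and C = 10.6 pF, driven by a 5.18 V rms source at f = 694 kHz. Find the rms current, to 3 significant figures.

4.66 mA

ω = 2πf = 4.361e+06 rad/s
X_L = ωL = 6540 Ω
X_C = 1/(ωC) = 21600 Ω
Parallel: admittances add. Y = 1/R + 1/(jωL) + jωC
Y = (0.000893 − j0.000107) S
|Y| = 0.000899 S → |Z| = 1/|Y| = 1110 Ω, ∠Z = −∠Y = 6.81°
I = V/|Z| = 5.18/1110 = 4.66 mA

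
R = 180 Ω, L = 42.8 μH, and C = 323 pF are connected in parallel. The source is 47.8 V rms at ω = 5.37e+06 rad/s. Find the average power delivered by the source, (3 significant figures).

X_L = ωL = 230 Ω
X_C = 1/(ωC) = 577 Ω
Parallel: admittances add. Y = 1/R + 1/(jωL) + jωC
Y = (0.00556 − j0.00262) S
|Y| = 0.00614 S → |Z| = 1/|Y| = 163 Ω, ∠Z = −∠Y = 25.2°
I = V/|Z| = 294 mA
P = VI cos φ = 47.8 × 0.294 × cos(25.2°) = 12.7 W

12.7 W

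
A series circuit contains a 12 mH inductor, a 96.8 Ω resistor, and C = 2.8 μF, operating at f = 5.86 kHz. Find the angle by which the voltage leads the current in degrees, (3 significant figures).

77.4°

ω = 2πf = 36820 rad/s
X_L = ωL = 442 Ω
X_C = 1/(ωC) = 9.70 Ω
Net reactance X = X_L − X_C = 432 Ω
Z = 96.8 + j432 Ω
|Z| = √(96.8² + 432²) = 443 Ω
∠Z = arctan(432/96.8) = 77.4°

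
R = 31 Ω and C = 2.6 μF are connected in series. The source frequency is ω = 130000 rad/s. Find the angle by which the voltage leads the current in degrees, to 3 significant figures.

-5.45°

X_C = 1/(ωC) = 2.96 Ω
Z = 31.0 − j2.96 Ω
|Z| = √(31.0² + 2.96²) = 31.1 Ω
∠Z = arctan(-2.96/31.0) = -5.45°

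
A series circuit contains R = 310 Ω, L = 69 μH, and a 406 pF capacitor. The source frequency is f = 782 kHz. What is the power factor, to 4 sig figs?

ω = 2πf = 4.913e+06 rad/s
X_L = ωL = 339.0 Ω
X_C = 1/(ωC) = 501.3 Ω
Net reactance X = X_L − X_C = -162.3 Ω
Z = 310.0 − j162.3 Ω
|Z| = √(310.0² + 162.3²) = 349.9 Ω
∠Z = arctan(-162.3/310.0) = -27.63°
cos φ = cos(-27.63°) = 0.8860

0.8860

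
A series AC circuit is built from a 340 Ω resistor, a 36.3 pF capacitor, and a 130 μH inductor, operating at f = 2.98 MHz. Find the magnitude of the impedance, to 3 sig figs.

ω = 2πf = 1.872e+07 rad/s
X_L = ωL = 2430 Ω
X_C = 1/(ωC) = 1470 Ω
Net reactance X = X_L − X_C = 963 Ω
Z = 340 + j963 Ω
|Z| = √(340² + 963²) = 1020 Ω

1020 Ω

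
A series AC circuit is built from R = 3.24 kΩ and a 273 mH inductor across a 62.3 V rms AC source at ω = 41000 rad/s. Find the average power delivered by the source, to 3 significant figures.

X_L = ωL = 11200 Ω
Z = 3240 + j11200 Ω
|Z| = √(3240² + 11200²) = 11700 Ω
∠Z = arctan(11200/3240) = 73.9°
I = V/|Z| = 5.35 mA
P = VI cos φ = 62.3 × 0.00535 × cos(73.9°) = 92.6 mW

92.6 mW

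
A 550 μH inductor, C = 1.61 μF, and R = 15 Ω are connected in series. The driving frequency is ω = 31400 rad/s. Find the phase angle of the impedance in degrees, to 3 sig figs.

X_L = ωL = 17.3 Ω
X_C = 1/(ωC) = 19.8 Ω
Net reactance X = X_L − X_C = -2.51 Ω
Z = 15.0 − j2.51 Ω
|Z| = √(15.0² + 2.51²) = 15.2 Ω
∠Z = arctan(-2.51/15.0) = -9.50°

-9.50°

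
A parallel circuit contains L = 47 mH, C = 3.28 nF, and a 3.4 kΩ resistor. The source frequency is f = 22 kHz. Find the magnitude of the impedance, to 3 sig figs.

ω = 2πf = 138200 rad/s
X_L = ωL = 6500 Ω
X_C = 1/(ωC) = 2210 Ω
Parallel: admittances add. Y = 1/R + 1/(jωL) + jωC
Y = (0.000294 + j0.000299) S
|Y| = 0.000420 S → |Z| = 1/|Y| = 2380 Ω, ∠Z = −∠Y = -45.5°

2380 Ω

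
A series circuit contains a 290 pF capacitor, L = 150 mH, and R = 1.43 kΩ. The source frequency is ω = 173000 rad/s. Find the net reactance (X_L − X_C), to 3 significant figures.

X_L = ωL = 26000 Ω
X_C = 1/(ωC) = 19900 Ω
X = 26000 − 19900 = 6020 Ω

6020 Ω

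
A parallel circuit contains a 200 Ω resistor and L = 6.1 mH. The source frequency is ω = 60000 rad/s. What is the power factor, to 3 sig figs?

0.878

X_L = ωL = 366 Ω
Parallel: admittances add. Y = 1/R + 1/(jωL)
Y = (0.00500 − j0.00273) S
|Y| = 0.00570 S → |Z| = 1/|Y| = 176 Ω, ∠Z = −∠Y = 28.7°
cos φ = cos(28.7°) = 0.878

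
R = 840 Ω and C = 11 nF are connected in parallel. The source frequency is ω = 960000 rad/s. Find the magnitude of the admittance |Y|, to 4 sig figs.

X_C = 1/(ωC) = 94.70 Ω
Parallel: admittances add. Y = 1/R + jωC
Y = (0.001190 + j0.01056) S
|Y| = 0.01063 S → |Z| = 1/|Y| = 94.10 Ω, ∠Z = −∠Y = -83.57°

10.63 mS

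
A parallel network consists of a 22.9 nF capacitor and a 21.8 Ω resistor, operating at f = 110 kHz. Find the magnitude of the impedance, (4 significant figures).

20.61 Ω

ω = 2πf = 691200 rad/s
X_C = 1/(ωC) = 63.18 Ω
Parallel: admittances add. Y = 1/R + jωC
Y = (0.04587 + j0.01583) S
|Y| = 0.04853 S → |Z| = 1/|Y| = 20.61 Ω, ∠Z = −∠Y = -19.04°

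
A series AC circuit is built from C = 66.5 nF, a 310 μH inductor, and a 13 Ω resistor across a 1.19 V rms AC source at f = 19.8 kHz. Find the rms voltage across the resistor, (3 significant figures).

ω = 2πf = 124400 rad/s
X_L = ωL = 38.6 Ω
X_C = 1/(ωC) = 121 Ω
Net reactance X = X_L − X_C = -82.3 Ω
Z = 13.0 − j82.3 Ω
|Z| = √(13.0² + 82.3²) = 83.3 Ω
I = V/|Z| = 14.3 mA
V_R = I·|Z_R| = 0.0143 × 13.0 = 0.186 V

0.186 V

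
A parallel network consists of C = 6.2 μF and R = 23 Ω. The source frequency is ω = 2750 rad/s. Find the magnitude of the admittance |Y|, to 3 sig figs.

X_C = 1/(ωC) = 58.7 Ω
Parallel: admittances add. Y = 1/R + jωC
Y = (0.0435 + j0.0170) S
|Y| = 0.0467 S → |Z| = 1/|Y| = 21.4 Ω, ∠Z = −∠Y = -21.4°

46.7 mS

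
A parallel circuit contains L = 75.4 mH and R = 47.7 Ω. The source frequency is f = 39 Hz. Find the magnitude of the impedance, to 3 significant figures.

17.2 Ω

ω = 2πf = 245.0 rad/s
X_L = ωL = 18.5 Ω
Parallel: admittances add. Y = 1/R + 1/(jωL)
Y = (0.0210 − j0.0541) S
|Y| = 0.0580 S → |Z| = 1/|Y| = 17.2 Ω, ∠Z = −∠Y = 68.8°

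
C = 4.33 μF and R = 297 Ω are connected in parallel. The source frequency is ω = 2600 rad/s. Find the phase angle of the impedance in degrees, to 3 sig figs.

-73.3°

X_C = 1/(ωC) = 88.8 Ω
Parallel: admittances add. Y = 1/R + jωC
Y = (0.00337 + j0.0113) S
|Y| = 0.0118 S → |Z| = 1/|Y| = 85.1 Ω, ∠Z = −∠Y = -73.3°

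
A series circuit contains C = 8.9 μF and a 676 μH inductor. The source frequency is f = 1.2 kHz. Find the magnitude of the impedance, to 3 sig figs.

9.81 Ω

ω = 2πf = 7540 rad/s
X_L = ωL = 5.10 Ω
X_C = 1/(ωC) = 14.9 Ω
Net reactance X = X_L − X_C = -9.81 Ω
Z = − j9.81 Ω
|Z| = √(0² + 9.81²) = 9.81 Ω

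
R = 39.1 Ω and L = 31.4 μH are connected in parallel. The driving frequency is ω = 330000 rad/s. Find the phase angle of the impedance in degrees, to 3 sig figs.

X_L = ωL = 10.4 Ω
Parallel: admittances add. Y = 1/R + 1/(jωL)
Y = (0.0256 − j0.0965) S
|Y| = 0.0998 S → |Z| = 1/|Y| = 10.0 Ω, ∠Z = −∠Y = 75.2°

75.2°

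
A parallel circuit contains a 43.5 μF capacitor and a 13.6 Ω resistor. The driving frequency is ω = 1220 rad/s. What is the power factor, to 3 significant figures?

0.811

X_C = 1/(ωC) = 18.8 Ω
Parallel: admittances add. Y = 1/R + jωC
Y = (0.0735 + j0.0531) S
|Y| = 0.0907 S → |Z| = 1/|Y| = 11.0 Ω, ∠Z = −∠Y = -35.8°
cos φ = cos(-35.8°) = 0.811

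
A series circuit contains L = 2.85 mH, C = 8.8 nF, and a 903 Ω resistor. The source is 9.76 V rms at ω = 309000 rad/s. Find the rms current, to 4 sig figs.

9.398 mA

X_L = ωL = 880.6 Ω
X_C = 1/(ωC) = 367.8 Ω
Net reactance X = X_L − X_C = 512.9 Ω
Z = 903.0 + j512.9 Ω
|Z| = √(903.0² + 512.9²) = 1038 Ω
I = V/|Z| = 9.76/1038 = 9.398 mA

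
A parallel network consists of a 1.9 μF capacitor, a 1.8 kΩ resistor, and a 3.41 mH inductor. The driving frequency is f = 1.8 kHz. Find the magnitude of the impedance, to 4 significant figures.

ω = 2πf = 11310 rad/s
X_L = ωL = 38.57 Ω
X_C = 1/(ωC) = 46.54 Ω
Parallel: admittances add. Y = 1/R + 1/(jωL) + jωC
Y = (0.0005556 − j0.004441) S
|Y| = 0.004476 S → |Z| = 1/|Y| = 223.4 Ω, ∠Z = −∠Y = 82.87°

223.4 Ω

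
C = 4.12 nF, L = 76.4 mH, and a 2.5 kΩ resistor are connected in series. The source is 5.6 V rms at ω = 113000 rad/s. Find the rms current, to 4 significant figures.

X_L = ωL = 8633 Ω
X_C = 1/(ωC) = 2148 Ω
Net reactance X = X_L − X_C = 6485 Ω
Z = 2500 + j6485 Ω
|Z| = √(2500² + 6485²) = 6950 Ω
I = V/|Z| = 5.6/6950 = 805.7 μA

805.7 μA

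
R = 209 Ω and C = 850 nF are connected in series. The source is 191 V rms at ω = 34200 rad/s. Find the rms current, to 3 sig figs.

X_C = 1/(ωC) = 34.4 Ω
Z = 209 − j34.4 Ω
|Z| = √(209² + 34.4²) = 212 Ω
I = V/|Z| = 191/212 = 902 mA

902 mA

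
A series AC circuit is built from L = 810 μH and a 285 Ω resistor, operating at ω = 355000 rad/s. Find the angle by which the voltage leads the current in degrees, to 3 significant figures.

45.3°

X_L = ωL = 288 Ω
Z = 285 + j288 Ω
|Z| = √(285² + 288²) = 405 Ω
∠Z = arctan(288/285) = 45.3°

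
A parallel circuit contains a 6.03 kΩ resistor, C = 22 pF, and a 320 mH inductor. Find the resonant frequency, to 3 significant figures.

60.0 kHz

ω₀ = 1/√(LC) = 1/√(0.32 × 2.2e-11) = 376900 rad/s
f₀ = ω₀/(2π) = 60.0 kHz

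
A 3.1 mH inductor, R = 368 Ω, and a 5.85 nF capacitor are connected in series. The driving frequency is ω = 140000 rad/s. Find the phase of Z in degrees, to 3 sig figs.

-64.9°

X_L = ωL = 434 Ω
X_C = 1/(ωC) = 1220 Ω
Net reactance X = X_L − X_C = -787 Ω
Z = 368 − j787 Ω
|Z| = √(368² + 787²) = 869 Ω
∠Z = arctan(-787/368) = -64.9°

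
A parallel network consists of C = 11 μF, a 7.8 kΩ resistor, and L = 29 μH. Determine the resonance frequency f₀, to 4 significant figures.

ω₀ = 1/√(LC) = 1/√(2.9e-05 × 1.1e-05) = 55990 rad/s
f₀ = ω₀/(2π) = 8.911 kHz

8.911 kHz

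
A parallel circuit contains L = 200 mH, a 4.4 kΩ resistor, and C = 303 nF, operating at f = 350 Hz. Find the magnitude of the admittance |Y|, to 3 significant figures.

1.62 mS

ω = 2πf = 2199 rad/s
X_L = ωL = 440 Ω
X_C = 1/(ωC) = 1500 Ω
Parallel: admittances add. Y = 1/R + 1/(jωL) + jωC
Y = (0.000227 − j0.00161) S
|Y| = 0.00162 S → |Z| = 1/|Y| = 616 Ω, ∠Z = −∠Y = 82.0°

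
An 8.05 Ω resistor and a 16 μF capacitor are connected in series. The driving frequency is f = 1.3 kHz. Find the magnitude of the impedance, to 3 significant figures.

ω = 2πf = 8168 rad/s
X_C = 1/(ωC) = 7.65 Ω
Z = 8.05 − j7.65 Ω
|Z| = √(8.05² + 7.65²) = 11.1 Ω

11.1 Ω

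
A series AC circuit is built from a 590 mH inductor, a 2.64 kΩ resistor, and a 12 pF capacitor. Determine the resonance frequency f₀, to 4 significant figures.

ω₀ = 1/√(LC) = 1/√(0.59 × 1.2e-11) = 375800 rad/s
f₀ = ω₀/(2π) = 59.81 kHz

59.81 kHz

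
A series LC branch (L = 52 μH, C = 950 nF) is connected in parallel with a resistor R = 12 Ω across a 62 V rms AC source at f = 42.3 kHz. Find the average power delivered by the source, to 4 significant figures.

ω = 2πf = 265800 rad/s
X_L = ωL = 13.82 Ω
X_C = 1/(ωC) = 3.961 Ω
Branch 1: Z₁ = R = 12.00 Ω
Branch 2 (series LC): Z₂ = j(X_L − X_C) = j9.860 Ω
Parallel: Z = Z₁Z₂/(Z₁+Z₂), |Z| = 7.618 Ω, ∠Z = 50.59°
I = V/|Z| = 8.138 A
P = VI cos φ = 62 × 8.138 × cos(50.59°) = 320.3 W

320.3 W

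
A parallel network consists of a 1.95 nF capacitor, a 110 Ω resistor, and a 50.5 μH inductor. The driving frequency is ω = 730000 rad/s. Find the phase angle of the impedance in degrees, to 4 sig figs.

X_L = ωL = 36.87 Ω
X_C = 1/(ωC) = 702.5 Ω
Parallel: admittances add. Y = 1/R + 1/(jωL) + jωC
Y = (0.009091 − j0.02570) S
|Y| = 0.02726 S → |Z| = 1/|Y| = 36.68 Ω, ∠Z = −∠Y = 70.52°

70.52°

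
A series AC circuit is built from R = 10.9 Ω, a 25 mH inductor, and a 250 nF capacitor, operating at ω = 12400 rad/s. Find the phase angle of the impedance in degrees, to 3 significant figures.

X_L = ωL = 310 Ω
X_C = 1/(ωC) = 323 Ω
Net reactance X = X_L − X_C = -12.6 Ω
Z = 10.9 − j12.6 Ω
|Z| = √(10.9² + 12.6²) = 16.6 Ω
∠Z = arctan(-12.6/10.9) = -49.1°

-49.1°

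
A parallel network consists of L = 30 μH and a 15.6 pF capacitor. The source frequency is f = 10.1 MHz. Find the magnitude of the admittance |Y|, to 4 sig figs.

464.7 μS

ω = 2πf = 6.346e+07 rad/s
X_L = ωL = 1904 Ω
X_C = 1/(ωC) = 1010 Ω
Parallel: admittances add. Y = 1/(jωL) + jωC
Y = (0 + j0.0004647) S
|Y| = 0.0004647 S → |Z| = 1/|Y| = 2152 Ω, ∠Z = −∠Y = -90.00°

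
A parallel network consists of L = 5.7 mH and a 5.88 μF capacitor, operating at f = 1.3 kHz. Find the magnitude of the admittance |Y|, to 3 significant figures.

26.6 mS

ω = 2πf = 8168 rad/s
X_L = ωL = 46.6 Ω
X_C = 1/(ωC) = 20.8 Ω
Parallel: admittances add. Y = 1/(jωL) + jωC
Y = (0 + j0.0266) S
|Y| = 0.0266 S → |Z| = 1/|Y| = 37.7 Ω, ∠Z = −∠Y = -90.0°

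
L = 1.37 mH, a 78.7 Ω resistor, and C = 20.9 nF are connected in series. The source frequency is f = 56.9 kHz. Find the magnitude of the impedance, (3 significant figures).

ω = 2πf = 357500 rad/s
X_L = ωL = 490 Ω
X_C = 1/(ωC) = 134 Ω
Net reactance X = X_L − X_C = 356 Ω
Z = 78.7 + j356 Ω
|Z| = √(78.7² + 356²) = 365 Ω

365 Ω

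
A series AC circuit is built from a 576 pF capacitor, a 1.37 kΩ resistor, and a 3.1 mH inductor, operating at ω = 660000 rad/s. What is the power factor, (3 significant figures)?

X_L = ωL = 2050 Ω
X_C = 1/(ωC) = 2630 Ω
Net reactance X = X_L − X_C = -584 Ω
Z = 1370 − j584 Ω
|Z| = √(1370² + 584²) = 1490 Ω
∠Z = arctan(-584/1370) = -23.1°
cos φ = cos(-23.1°) = 0.920

0.920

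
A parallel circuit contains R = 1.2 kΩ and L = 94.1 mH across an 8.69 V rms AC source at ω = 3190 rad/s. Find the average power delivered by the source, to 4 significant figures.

62.93 mW

X_L = ωL = 300.2 Ω
Parallel: admittances add. Y = 1/R + 1/(jωL)
Y = (0.0008333 − j0.003331) S
|Y| = 0.003434 S → |Z| = 1/|Y| = 291.2 Ω, ∠Z = −∠Y = 75.96°
I = V/|Z| = 29.84 mA
P = VI cos φ = 8.69 × 0.02984 × cos(75.96°) = 62.93 mW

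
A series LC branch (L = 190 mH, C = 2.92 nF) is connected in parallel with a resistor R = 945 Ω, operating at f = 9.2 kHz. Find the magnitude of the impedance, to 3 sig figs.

929 Ω

ω = 2πf = 57810 rad/s
X_L = ωL = 11000 Ω
X_C = 1/(ωC) = 5920 Ω
Branch 1: Z₁ = R = 945 Ω
Branch 2 (series LC): Z₂ = j(X_L − X_C) = j5060 Ω
Parallel: Z = Z₁Z₂/(Z₁+Z₂), |Z| = 929 Ω, ∠Z = 10.6°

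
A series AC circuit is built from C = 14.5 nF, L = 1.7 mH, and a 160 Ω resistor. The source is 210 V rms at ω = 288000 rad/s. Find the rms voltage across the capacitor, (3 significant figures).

169 V

X_L = ωL = 490 Ω
X_C = 1/(ωC) = 239 Ω
Net reactance X = X_L − X_C = 250 Ω
Z = 160 + j250 Ω
|Z| = √(160² + 250²) = 297 Ω
I = V/|Z| = 707 mA
V_C = I·|Z_C| = 0.707 × 239 = 169 V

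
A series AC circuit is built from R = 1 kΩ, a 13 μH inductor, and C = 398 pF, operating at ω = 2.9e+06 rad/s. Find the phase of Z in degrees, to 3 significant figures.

X_L = ωL = 37.7 Ω
X_C = 1/(ωC) = 866 Ω
Net reactance X = X_L − X_C = -829 Ω
Z = 1000 − j829 Ω
|Z| = √(1000² + 829²) = 1300 Ω
∠Z = arctan(-829/1000) = -39.6°

-39.6°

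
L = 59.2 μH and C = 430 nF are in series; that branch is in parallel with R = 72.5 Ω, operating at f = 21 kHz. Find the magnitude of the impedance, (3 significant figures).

ω = 2πf = 131900 rad/s
X_L = ωL = 7.81 Ω
X_C = 1/(ωC) = 17.6 Ω
Branch 1: Z₁ = R = 72.5 Ω
Branch 2 (series LC): Z₂ = j(X_L − X_C) = −j9.81 Ω
Parallel: Z = Z₁Z₂/(Z₁+Z₂), |Z| = 9.73 Ω, ∠Z = -82.3°

9.73 Ω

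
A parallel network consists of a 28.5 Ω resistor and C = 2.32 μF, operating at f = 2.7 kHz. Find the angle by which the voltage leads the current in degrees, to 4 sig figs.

ω = 2πf = 16960 rad/s
X_C = 1/(ωC) = 25.41 Ω
Parallel: admittances add. Y = 1/R + jωC
Y = (0.03509 + j0.03936) S
|Y| = 0.05273 S → |Z| = 1/|Y| = 18.97 Ω, ∠Z = −∠Y = -48.28°

-48.28°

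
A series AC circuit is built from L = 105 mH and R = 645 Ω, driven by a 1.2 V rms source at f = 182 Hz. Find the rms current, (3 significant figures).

ω = 2πf = 1144 rad/s
X_L = ωL = 120 Ω
Z = 645 + j120 Ω
|Z| = √(645² + 120²) = 656 Ω
I = V/|Z| = 1.2/656 = 1.83 mA

1.83 mA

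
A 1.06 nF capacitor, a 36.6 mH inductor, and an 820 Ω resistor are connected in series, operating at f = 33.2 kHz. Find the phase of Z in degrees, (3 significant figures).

ω = 2πf = 208600 rad/s
X_L = ωL = 7630 Ω
X_C = 1/(ωC) = 4520 Ω
Net reactance X = X_L − X_C = 3110 Ω
Z = 820 + j3110 Ω
|Z| = √(820² + 3110²) = 3220 Ω
∠Z = arctan(3110/820) = 75.2°

75.2°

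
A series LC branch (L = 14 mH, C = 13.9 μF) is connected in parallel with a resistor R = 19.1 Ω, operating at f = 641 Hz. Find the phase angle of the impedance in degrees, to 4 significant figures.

ω = 2πf = 4028 rad/s
X_L = ωL = 56.39 Ω
X_C = 1/(ωC) = 17.86 Ω
Branch 1: Z₁ = R = 19.10 Ω
Branch 2 (series LC): Z₂ = j(X_L − X_C) = j38.52 Ω
Parallel: Z = Z₁Z₂/(Z₁+Z₂), |Z| = 17.11 Ω, ∠Z = 26.37°

26.37°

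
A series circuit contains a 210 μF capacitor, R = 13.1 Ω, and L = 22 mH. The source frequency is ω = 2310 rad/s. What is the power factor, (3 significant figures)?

0.259

X_L = ωL = 50.8 Ω
X_C = 1/(ωC) = 2.06 Ω
Net reactance X = X_L − X_C = 48.8 Ω
Z = 13.1 + j48.8 Ω
|Z| = √(13.1² + 48.8²) = 50.5 Ω
∠Z = arctan(48.8/13.1) = 75.0°
cos φ = cos(75.0°) = 0.259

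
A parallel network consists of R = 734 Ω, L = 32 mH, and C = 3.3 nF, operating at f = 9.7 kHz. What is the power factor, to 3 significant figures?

0.975

ω = 2πf = 60950 rad/s
X_L = ωL = 1950 Ω
X_C = 1/(ωC) = 4970 Ω
Parallel: admittances add. Y = 1/R + 1/(jωL) + jωC
Y = (0.00136 − j0.000312) S
|Y| = 0.00140 S → |Z| = 1/|Y| = 716 Ω, ∠Z = −∠Y = 12.9°
cos φ = cos(12.9°) = 0.975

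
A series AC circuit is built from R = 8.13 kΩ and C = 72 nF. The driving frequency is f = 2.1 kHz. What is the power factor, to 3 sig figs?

0.992

ω = 2πf = 13190 rad/s
X_C = 1/(ωC) = 1050 Ω
Z = 8130 − j1050 Ω
|Z| = √(8130² + 1050²) = 8200 Ω
∠Z = arctan(-1050/8130) = -7.38°
cos φ = cos(-7.38°) = 0.992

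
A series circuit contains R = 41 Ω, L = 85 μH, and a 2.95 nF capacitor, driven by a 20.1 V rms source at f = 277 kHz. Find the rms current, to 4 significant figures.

ω = 2πf = 1.74e+06 rad/s
X_L = ωL = 147.9 Ω
X_C = 1/(ωC) = 194.8 Ω
Net reactance X = X_L − X_C = -46.83 Ω
Z = 41.00 − j46.83 Ω
|Z| = √(41.00² + 46.83²) = 62.24 Ω
I = V/|Z| = 20.1/62.24 = 322.9 mA

322.9 mA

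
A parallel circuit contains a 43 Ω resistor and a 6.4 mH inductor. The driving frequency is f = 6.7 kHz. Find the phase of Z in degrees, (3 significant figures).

ω = 2πf = 42100 rad/s
X_L = ωL = 269 Ω
Parallel: admittances add. Y = 1/R + 1/(jωL)
Y = (0.0233 − j0.00371) S
|Y| = 0.0236 S → |Z| = 1/|Y| = 42.5 Ω, ∠Z = −∠Y = 9.07°

9.07°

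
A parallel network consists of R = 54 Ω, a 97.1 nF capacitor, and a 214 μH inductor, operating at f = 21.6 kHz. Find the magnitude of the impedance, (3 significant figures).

ω = 2πf = 135700 rad/s
X_L = ωL = 29.0 Ω
X_C = 1/(ωC) = 75.9 Ω
Parallel: admittances add. Y = 1/R + 1/(jωL) + jωC
Y = (0.0185 − j0.0213) S
|Y| = 0.0282 S → |Z| = 1/|Y| = 35.5 Ω, ∠Z = −∠Y = 48.9°

35.5 Ω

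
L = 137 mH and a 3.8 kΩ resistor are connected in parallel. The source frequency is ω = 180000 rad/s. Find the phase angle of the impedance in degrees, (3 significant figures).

X_L = ωL = 24700 Ω
Parallel: admittances add. Y = 1/R + 1/(jωL)
Y = (0.000263 − j4.06e-05) S
|Y| = 0.000266 S → |Z| = 1/|Y| = 3760 Ω, ∠Z = −∠Y = 8.76°

8.76°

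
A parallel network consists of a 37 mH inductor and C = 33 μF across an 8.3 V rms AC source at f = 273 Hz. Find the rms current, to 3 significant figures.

ω = 2πf = 1715 rad/s
X_L = ωL = 63.5 Ω
X_C = 1/(ωC) = 17.7 Ω
Parallel: admittances add. Y = 1/(jωL) + jωC
Y = (0 + j0.0408) S
|Y| = 0.0408 S → |Z| = 1/|Y| = 24.5 Ω, ∠Z = −∠Y = -90.0°
I = V/|Z| = 8.3/24.5 = 339 mA

339 mA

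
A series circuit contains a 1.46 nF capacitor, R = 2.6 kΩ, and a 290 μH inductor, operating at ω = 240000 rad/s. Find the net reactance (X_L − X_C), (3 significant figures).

-2780 Ω

X_L = ωL = 69.6 Ω
X_C = 1/(ωC) = 2850 Ω
X = 69.6 − 2850 = -2780 Ω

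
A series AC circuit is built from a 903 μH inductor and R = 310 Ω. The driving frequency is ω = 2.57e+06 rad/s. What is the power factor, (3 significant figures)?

0.132

X_L = ωL = 2320 Ω
Z = 310 + j2320 Ω
|Z| = √(310² + 2320²) = 2340 Ω
∠Z = arctan(2320/310) = 82.4°
cos φ = cos(82.4°) = 0.132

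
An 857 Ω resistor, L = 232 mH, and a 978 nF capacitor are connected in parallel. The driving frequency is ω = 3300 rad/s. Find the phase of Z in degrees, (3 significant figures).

X_L = ωL = 766 Ω
X_C = 1/(ωC) = 310 Ω
Parallel: admittances add. Y = 1/R + 1/(jωL) + jωC
Y = (0.00117 + j0.00192) S
|Y| = 0.00225 S → |Z| = 1/|Y| = 445 Ω, ∠Z = −∠Y = -58.7°

-58.7°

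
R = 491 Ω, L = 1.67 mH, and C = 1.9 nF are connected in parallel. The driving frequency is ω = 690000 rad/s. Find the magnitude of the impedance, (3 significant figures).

X_L = ωL = 1150 Ω
X_C = 1/(ωC) = 763 Ω
Parallel: admittances add. Y = 1/R + 1/(jωL) + jωC
Y = (0.00204 + j0.000443) S
|Y| = 0.00208 S → |Z| = 1/|Y| = 480 Ω, ∠Z = −∠Y = -12.3°

480 Ω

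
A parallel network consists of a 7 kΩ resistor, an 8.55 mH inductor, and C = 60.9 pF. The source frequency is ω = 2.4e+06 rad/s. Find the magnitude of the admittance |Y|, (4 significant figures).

172.9 μS

X_L = ωL = 20520 Ω
X_C = 1/(ωC) = 6842 Ω
Parallel: admittances add. Y = 1/R + 1/(jωL) + jωC
Y = (0.0001429 + j9.743e-05) S
|Y| = 0.0001729 S → |Z| = 1/|Y| = 5783 Ω, ∠Z = −∠Y = -34.29°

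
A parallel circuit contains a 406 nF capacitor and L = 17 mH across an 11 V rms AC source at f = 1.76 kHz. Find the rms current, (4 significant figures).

ω = 2πf = 11060 rad/s
X_L = ωL = 188.0 Ω
X_C = 1/(ωC) = 222.7 Ω
Parallel: admittances add. Y = 1/(jωL) + jωC
Y = (0 − j0.0008296) S
|Y| = 0.0008296 S → |Z| = 1/|Y| = 1205 Ω, ∠Z = −∠Y = 90.00°
I = V/|Z| = 11/1205 = 9.126 mA

9.126 mA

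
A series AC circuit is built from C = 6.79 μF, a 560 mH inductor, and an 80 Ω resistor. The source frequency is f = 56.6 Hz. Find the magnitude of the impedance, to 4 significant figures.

ω = 2πf = 355.6 rad/s
X_L = ωL = 199.2 Ω
X_C = 1/(ωC) = 414.1 Ω
Net reactance X = X_L − X_C = -215.0 Ω
Z = 80.00 − j215.0 Ω
|Z| = √(80.00² + 215.0²) = 229.4 Ω

229.4 Ω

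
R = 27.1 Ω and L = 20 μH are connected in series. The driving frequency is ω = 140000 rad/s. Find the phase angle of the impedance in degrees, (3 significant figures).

5.90°

X_L = ωL = 2.80 Ω
Z = 27.1 + j2.80 Ω
|Z| = √(27.1² + 2.80²) = 27.2 Ω
∠Z = arctan(2.80/27.1) = 5.90°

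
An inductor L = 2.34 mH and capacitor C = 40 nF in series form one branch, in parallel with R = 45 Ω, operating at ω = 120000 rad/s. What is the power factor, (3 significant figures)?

0.850

X_L = ωL = 281 Ω
X_C = 1/(ωC) = 208 Ω
Branch 1: Z₁ = R = 45.0 Ω
Branch 2 (series LC): Z₂ = j(X_L − X_C) = j72.5 Ω
Parallel: Z = Z₁Z₂/(Z₁+Z₂), |Z| = 38.2 Ω, ∠Z = 31.8°
cos φ = cos(31.8°) = 0.850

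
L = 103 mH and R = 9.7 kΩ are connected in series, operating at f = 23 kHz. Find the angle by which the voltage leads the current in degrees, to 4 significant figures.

ω = 2πf = 144500 rad/s
X_L = ωL = 14880 Ω
Z = 9700 + j14880 Ω
|Z| = √(9700² + 14880²) = 17770 Ω
∠Z = arctan(14880/9700) = 56.91°

56.91°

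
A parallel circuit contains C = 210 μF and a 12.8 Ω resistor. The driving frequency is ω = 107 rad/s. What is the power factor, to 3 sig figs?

0.961

X_C = 1/(ωC) = 44.5 Ω
Parallel: admittances add. Y = 1/R + jωC
Y = (0.0781 + j0.0225) S
|Y| = 0.0813 S → |Z| = 1/|Y| = 12.3 Ω, ∠Z = −∠Y = -16.0°
cos φ = cos(-16.0°) = 0.961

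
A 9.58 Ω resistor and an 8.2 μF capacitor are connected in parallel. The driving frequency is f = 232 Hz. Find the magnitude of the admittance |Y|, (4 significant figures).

ω = 2πf = 1458 rad/s
X_C = 1/(ωC) = 83.66 Ω
Parallel: admittances add. Y = 1/R + jωC
Y = (0.1044 + j0.01195) S
|Y| = 0.1051 S → |Z| = 1/|Y| = 9.518 Ω, ∠Z = −∠Y = -6.533°

105.1 mS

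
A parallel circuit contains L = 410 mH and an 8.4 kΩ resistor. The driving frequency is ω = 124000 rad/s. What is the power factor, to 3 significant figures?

X_L = ωL = 50800 Ω
Parallel: admittances add. Y = 1/R + 1/(jωL)
Y = (0.000119 − j1.97e-05) S
|Y| = 0.000121 S → |Z| = 1/|Y| = 8290 Ω, ∠Z = −∠Y = 9.38°
cos φ = cos(9.38°) = 0.987

0.987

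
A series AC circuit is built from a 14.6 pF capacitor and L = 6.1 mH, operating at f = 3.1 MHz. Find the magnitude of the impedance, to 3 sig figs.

ω = 2πf = 1.948e+07 rad/s
X_L = ωL = 119000 Ω
X_C = 1/(ωC) = 3520 Ω
Net reactance X = X_L − X_C = 115000 Ω
Z = j115000 Ω
|Z| = √(0² + 115000²) = 115000 Ω

115000 Ω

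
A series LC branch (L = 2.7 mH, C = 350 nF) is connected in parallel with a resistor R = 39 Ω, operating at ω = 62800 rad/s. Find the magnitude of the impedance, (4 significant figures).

37.21 Ω

X_L = ωL = 169.6 Ω
X_C = 1/(ωC) = 45.50 Ω
Branch 1: Z₁ = R = 39.00 Ω
Branch 2 (series LC): Z₂ = j(X_L − X_C) = j124.1 Ω
Parallel: Z = Z₁Z₂/(Z₁+Z₂), |Z| = 37.21 Ω, ∠Z = 17.45°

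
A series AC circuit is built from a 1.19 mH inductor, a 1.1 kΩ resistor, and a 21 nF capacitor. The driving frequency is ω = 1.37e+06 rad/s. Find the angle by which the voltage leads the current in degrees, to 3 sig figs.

X_L = ωL = 1630 Ω
X_C = 1/(ωC) = 34.8 Ω
Net reactance X = X_L − X_C = 1600 Ω
Z = 1100 + j1600 Ω
|Z| = √(1100² + 1600²) = 1940 Ω
∠Z = arctan(1600/1100) = 55.4°

55.4°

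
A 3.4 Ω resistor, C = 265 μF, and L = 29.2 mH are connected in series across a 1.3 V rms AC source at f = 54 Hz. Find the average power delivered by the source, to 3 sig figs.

441 mW

ω = 2πf = 339.3 rad/s
X_L = ωL = 9.91 Ω
X_C = 1/(ωC) = 11.1 Ω
Net reactance X = X_L − X_C = -1.21 Ω
Z = 3.40 − j1.21 Ω
|Z| = √(3.40² + 1.21²) = 3.61 Ω
∠Z = arctan(-1.21/3.40) = -19.7°
I = V/|Z| = 360 mA
P = VI cos φ = 1.3 × 0.360 × cos(-19.7°) = 441 mW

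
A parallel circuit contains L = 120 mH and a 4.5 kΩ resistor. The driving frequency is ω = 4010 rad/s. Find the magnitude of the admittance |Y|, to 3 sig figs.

2.09 mS

X_L = ωL = 481 Ω
Parallel: admittances add. Y = 1/R + 1/(jωL)
Y = (0.000222 − j0.00208) S
|Y| = 0.00209 S → |Z| = 1/|Y| = 478 Ω, ∠Z = −∠Y = 83.9°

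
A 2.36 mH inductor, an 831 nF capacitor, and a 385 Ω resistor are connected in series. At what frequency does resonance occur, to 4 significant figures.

3.594 kHz

ω₀ = 1/√(LC) = 1/√(0.00236 × 8.31e-07) = 22580 rad/s
f₀ = ω₀/(2π) = 3.594 kHz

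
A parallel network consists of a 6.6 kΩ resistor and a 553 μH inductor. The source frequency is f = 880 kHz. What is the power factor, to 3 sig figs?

0.420

ω = 2πf = 5.529e+06 rad/s
X_L = ωL = 3060 Ω
Parallel: admittances add. Y = 1/R + 1/(jωL)
Y = (0.000152 − j0.000327) S
|Y| = 0.000360 S → |Z| = 1/|Y| = 2770 Ω, ∠Z = −∠Y = 65.1°
cos φ = cos(65.1°) = 0.420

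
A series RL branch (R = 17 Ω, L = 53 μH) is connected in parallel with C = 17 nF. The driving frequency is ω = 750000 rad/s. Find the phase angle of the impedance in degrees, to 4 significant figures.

43.12°

X_L = ωL = 39.75 Ω
X_C = 1/(ωC) = 78.43 Ω
Branch 1 (R+jX_L): Z₁ = 17.00 + j39.75 Ω, |Z₁| = 43.23 Ω
Branch 2 (−jX_C): Z₂ = −j78.43 Ω
Parallel: Z = Z₁Z₂/(Z₁+Z₂), |Z| = 80.25 Ω, ∠Z = 43.12°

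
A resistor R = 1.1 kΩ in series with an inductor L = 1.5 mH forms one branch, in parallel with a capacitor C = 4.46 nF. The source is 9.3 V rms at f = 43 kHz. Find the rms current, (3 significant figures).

11.3 mA

ω = 2πf = 270200 rad/s
X_L = ωL = 405 Ω
X_C = 1/(ωC) = 830 Ω
Branch 1 (R+jX_L): Z₁ = 1100 + j405 Ω, |Z₁| = 1170 Ω
Branch 2 (−jX_C): Z₂ = −j830 Ω
Parallel: Z = Z₁Z₂/(Z₁+Z₂), |Z| = 825 Ω, ∠Z = -48.7°
I = V/|Z| = 9.3/825 = 11.3 mA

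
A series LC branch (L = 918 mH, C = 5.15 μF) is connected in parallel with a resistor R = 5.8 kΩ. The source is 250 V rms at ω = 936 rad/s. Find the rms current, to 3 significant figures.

386 mA

X_L = ωL = 859 Ω
X_C = 1/(ωC) = 207 Ω
Branch 1: Z₁ = R = 5800 Ω
Branch 2 (series LC): Z₂ = j(X_L − X_C) = j652 Ω
Parallel: Z = Z₁Z₂/(Z₁+Z₂), |Z| = 648 Ω, ∠Z = 83.6°
I = V/|Z| = 250/648 = 386 mA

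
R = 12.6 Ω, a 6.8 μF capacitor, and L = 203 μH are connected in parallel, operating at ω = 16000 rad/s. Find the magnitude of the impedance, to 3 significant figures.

4.67 Ω

X_L = ωL = 3.25 Ω
X_C = 1/(ωC) = 9.19 Ω
Parallel: admittances add. Y = 1/R + 1/(jωL) + jωC
Y = (0.0794 − j0.199) S
|Y| = 0.214 S → |Z| = 1/|Y| = 4.67 Ω, ∠Z = −∠Y = 68.3°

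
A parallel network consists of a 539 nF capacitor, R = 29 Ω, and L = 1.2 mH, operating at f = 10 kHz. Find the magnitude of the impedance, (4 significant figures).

24.89 Ω

ω = 2πf = 62830 rad/s
X_L = ωL = 75.40 Ω
X_C = 1/(ωC) = 29.53 Ω
Parallel: admittances add. Y = 1/R + 1/(jωL) + jωC
Y = (0.03448 + j0.02060) S
|Y| = 0.04017 S → |Z| = 1/|Y| = 24.89 Ω, ∠Z = −∠Y = -30.86°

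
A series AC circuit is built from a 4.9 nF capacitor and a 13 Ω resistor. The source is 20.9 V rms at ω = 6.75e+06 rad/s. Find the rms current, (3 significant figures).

X_C = 1/(ωC) = 30.2 Ω
Z = 13.0 − j30.2 Ω
|Z| = √(13.0² + 30.2²) = 32.9 Ω
I = V/|Z| = 20.9/32.9 = 635 mA

635 mA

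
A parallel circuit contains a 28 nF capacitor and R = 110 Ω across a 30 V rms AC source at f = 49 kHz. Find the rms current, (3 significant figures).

376 mA

ω = 2πf = 307900 rad/s
X_C = 1/(ωC) = 116 Ω
Parallel: admittances add. Y = 1/R + jωC
Y = (0.00909 + j0.00862) S
|Y| = 0.0125 S → |Z| = 1/|Y| = 79.8 Ω, ∠Z = −∠Y = -43.5°
I = V/|Z| = 30/79.8 = 376 mA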